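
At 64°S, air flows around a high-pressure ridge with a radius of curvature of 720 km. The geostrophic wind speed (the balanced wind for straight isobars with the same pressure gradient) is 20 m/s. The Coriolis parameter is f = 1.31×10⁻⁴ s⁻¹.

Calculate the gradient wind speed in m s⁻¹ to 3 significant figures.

28.8 m s⁻¹

Around a high, pressure-gradient force acts outward with centrifugal, so Coriolis balances both:
fV = (1/ρ)|∂P/∂n| + V²/R  →  V² − fR·V + fR·V_g = 0
With fR = 1.31×10⁻⁴ × 720×10³ m = 94.3 m/s:
V = [fR − √((fR)² − 4 fR V_g)]/2 = [94.3 − √(94.3² − 4×94.3×20)]/2 = 28.8 m/s
Supergeostrophic (V > V_g = 20 m/s), as expected around a high.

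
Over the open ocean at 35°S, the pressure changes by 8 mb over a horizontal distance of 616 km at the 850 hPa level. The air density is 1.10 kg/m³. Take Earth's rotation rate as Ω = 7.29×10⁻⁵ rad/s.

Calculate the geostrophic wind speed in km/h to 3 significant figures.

Coriolis parameter at 35°S:
f = 2Ω sin φ = 2 × 7.29×10⁻⁵ × sin 35° = 8.36×10⁻⁵ s⁻¹
Pressure gradient: |∂P/∂n| = 800 Pa / 616000 m = 1.30×10⁻³ Pa/m
Geostrophic balance (pressure-gradient force = Coriolis force):
V_g = (1/(fρ)) |∂P/∂n| = 1.30×10⁻³ / (8.36×10⁻⁵ × 1.10) = 14.1 m/s
Converting: 14.1 m/s × 3.6 = 50.8 km/h

50.8 km/h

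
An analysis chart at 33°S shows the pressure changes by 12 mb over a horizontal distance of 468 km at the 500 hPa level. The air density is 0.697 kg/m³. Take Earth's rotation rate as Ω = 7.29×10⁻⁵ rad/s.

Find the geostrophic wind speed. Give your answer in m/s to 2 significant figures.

Coriolis parameter at 33°S:
f = 2Ω sin φ = 2 × 7.29×10⁻⁵ × sin 33° = 7.94×10⁻⁵ s⁻¹
Pressure gradient: |∂P/∂n| = 1200 Pa / 468000 m = 2.56×10⁻³ Pa/m
Geostrophic balance (pressure-gradient force = Coriolis force):
V_g = (1/(fρ)) |∂P/∂n| = 2.56×10⁻³ / (7.94×10⁻⁵ × 0.697) = 46.3 m/s

46 m/s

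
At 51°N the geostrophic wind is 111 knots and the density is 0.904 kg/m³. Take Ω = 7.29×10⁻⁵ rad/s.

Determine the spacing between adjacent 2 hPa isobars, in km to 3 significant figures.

Coriolis parameter at 51°N:
f = 2Ω sin φ = 2 × 7.29×10⁻⁵ × sin 51° = 1.13×10⁻⁴ s⁻¹
Wind speed in SI: 111 knots = 57.1 m/s
Geostrophic balance rearranged: |∂P/∂n| = f ρ V_g
|∂P/∂n| = 1.13×10⁻⁴ × 0.904 × 57.1 = 5.85×10⁻³ Pa/m
Isobar spacing: Δn = ΔP/|∂P/∂n| = 200 Pa / 5.85×10⁻³ Pa/m = 34193 m ≈ 34.2 km

34.2 km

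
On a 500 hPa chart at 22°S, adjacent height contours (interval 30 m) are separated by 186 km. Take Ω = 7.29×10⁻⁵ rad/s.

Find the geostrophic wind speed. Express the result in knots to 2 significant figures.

Coriolis parameter at 22°S:
f = 2Ω sin φ = 2 × 7.29×10⁻⁵ × sin 22° = 5.46×10⁻⁵ s⁻¹
Height gradient: |∂Z/∂n| = 30 m / 186000 m = 1.61×10⁻⁴
On a pressure surface, geostrophic balance gives V_g = (g/f)|∂Z/∂n|:
V_g = 9.81 × 1.61×10⁻⁴ / 5.46×10⁻⁵ = 29.0 m/s
Converting: 29.0 m/s × 1.944 = 56 knots

56 knots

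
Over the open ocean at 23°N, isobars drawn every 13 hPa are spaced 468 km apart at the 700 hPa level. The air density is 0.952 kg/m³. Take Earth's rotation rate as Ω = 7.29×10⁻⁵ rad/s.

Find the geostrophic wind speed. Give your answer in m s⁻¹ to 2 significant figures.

51 m s⁻¹

Coriolis parameter at 23°N:
f = 2Ω sin φ = 2 × 7.29×10⁻⁵ × sin 23° = 5.70×10⁻⁵ s⁻¹
Pressure gradient: |∂P/∂n| = 1300 Pa / 468000 m = 2.78×10⁻³ Pa/m
Geostrophic balance (pressure-gradient force = Coriolis force):
V_g = (1/(fρ)) |∂P/∂n| = 2.78×10⁻³ / (5.70×10⁻⁵ × 0.952) = 51.2 m/s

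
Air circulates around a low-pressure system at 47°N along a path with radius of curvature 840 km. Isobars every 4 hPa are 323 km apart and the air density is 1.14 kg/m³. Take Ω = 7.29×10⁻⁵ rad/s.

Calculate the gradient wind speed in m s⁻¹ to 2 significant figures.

9.2 m s⁻¹

Coriolis parameter at 47°N:
f = 2Ω sin φ = 2 × 7.29×10⁻⁵ × sin 47° = 1.07×10⁻⁴ s⁻¹
Pressure gradient: |∂P/∂n| = 400 Pa / 323000 m = 1.24×10⁻³ Pa/m
Geostrophic speed: V_g = |∂P/∂n|/(fρ) = 1.24×10⁻³/(1.07×10⁻⁴ × 1.14) = 10.2 m/s
Around a low, centrifugal force acts outward with Coriolis, so pressure-gradient force balances both:
(1/ρ)|∂P/∂n| = fV + V²/R  →  V² + fR·V − fR·V_g = 0
With fR = 1.07×10⁻⁴ × 840×10³ m = 89.6 m/s:
V = [−fR + √((fR)² + 4 fR V_g)]/2 = [−89.6 + √(89.6² + 4×89.6×10.2)]/2 = 9.24 m/s
Subgeostrophic (V < V_g = 10.2 m/s), as expected around a low.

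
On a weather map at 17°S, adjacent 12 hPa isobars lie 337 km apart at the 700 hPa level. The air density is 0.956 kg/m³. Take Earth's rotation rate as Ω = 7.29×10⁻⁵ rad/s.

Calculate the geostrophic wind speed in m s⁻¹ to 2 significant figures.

87 m s⁻¹

Coriolis parameter at 17°S:
f = 2Ω sin φ = 2 × 7.29×10⁻⁵ × sin 17° = 4.26×10⁻⁵ s⁻¹
Pressure gradient: |∂P/∂n| = 1200 Pa / 337000 m = 3.56×10⁻³ Pa/m
Geostrophic balance (pressure-gradient force = Coriolis force):
V_g = (1/(fρ)) |∂P/∂n| = 3.56×10⁻³ / (4.26×10⁻⁵ × 0.956) = 87.4 m/s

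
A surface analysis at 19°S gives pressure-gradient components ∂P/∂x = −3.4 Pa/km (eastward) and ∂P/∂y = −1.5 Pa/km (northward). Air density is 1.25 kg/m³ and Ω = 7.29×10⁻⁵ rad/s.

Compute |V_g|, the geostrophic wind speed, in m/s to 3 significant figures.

Coriolis parameter at 19°S:
f = 2Ω sin φ = 2 × 7.29×10⁻⁵ × sin 19° = 4.75×10⁻⁵ s⁻¹
In the Southern Hemisphere f is negative: f = −4.75×10⁻⁵ s⁻¹.
Component geostrophic relations (x east, y north):
u_g = −(1/(fρ)) ∂P/∂y,  v_g = (1/(fρ)) ∂P/∂x
u_g = −(−1.5×10⁻³)/(−4.75×10⁻⁵ × 1.25) = −25.3 m/s;  v_g = (−3.4×10⁻³)/(−4.75×10⁻⁵ × 1.25) = 57.3 m/s
|V_g| = √(u_g² + v_g²) = 62.6 m/s

62.6 m/s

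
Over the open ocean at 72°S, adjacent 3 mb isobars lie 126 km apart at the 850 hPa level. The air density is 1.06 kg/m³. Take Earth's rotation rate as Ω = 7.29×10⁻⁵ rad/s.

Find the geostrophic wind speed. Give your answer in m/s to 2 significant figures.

16 m/s

Coriolis parameter at 72°S:
f = 2Ω sin φ = 2 × 7.29×10⁻⁵ × sin 72° = 1.39×10⁻⁴ s⁻¹
Pressure gradient: |∂P/∂n| = 300 Pa / 126000 m = 2.38×10⁻³ Pa/m
Geostrophic balance (pressure-gradient force = Coriolis force):
V_g = (1/(fρ)) |∂P/∂n| = 2.38×10⁻³ / (1.39×10⁻⁴ × 1.06) = 16.2 m/s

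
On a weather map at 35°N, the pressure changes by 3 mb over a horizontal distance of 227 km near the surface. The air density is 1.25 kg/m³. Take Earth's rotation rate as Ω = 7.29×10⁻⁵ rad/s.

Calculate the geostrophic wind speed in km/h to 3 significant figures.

Coriolis parameter at 35°N:
f = 2Ω sin φ = 2 × 7.29×10⁻⁵ × sin 35° = 8.36×10⁻⁵ s⁻¹
Pressure gradient: |∂P/∂n| = 300 Pa / 227000 m = 1.32×10⁻³ Pa/m
Geostrophic balance (pressure-gradient force = Coriolis force):
V_g = (1/(fρ)) |∂P/∂n| = 1.32×10⁻³ / (8.36×10⁻⁵ × 1.25) = 12.6 m/s
Converting: 12.6 m/s × 3.6 = 45.5 km/h

45.5 km/h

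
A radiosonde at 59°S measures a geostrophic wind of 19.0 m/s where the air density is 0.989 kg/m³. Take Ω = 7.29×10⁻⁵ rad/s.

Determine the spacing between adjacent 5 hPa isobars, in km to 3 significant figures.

213 km

Coriolis parameter at 59°S:
f = 2Ω sin φ = 2 × 7.29×10⁻⁵ × sin 59° = 1.25×10⁻⁴ s⁻¹
Geostrophic balance rearranged: |∂P/∂n| = f ρ V_g
|∂P/∂n| = 1.25×10⁻⁴ × 0.989 × 19.0 = 2.35×10⁻³ Pa/m
Isobar spacing: Δn = ΔP/|∂P/∂n| = 500 Pa / 2.35×10⁻³ Pa/m = 212910 m ≈ 213 km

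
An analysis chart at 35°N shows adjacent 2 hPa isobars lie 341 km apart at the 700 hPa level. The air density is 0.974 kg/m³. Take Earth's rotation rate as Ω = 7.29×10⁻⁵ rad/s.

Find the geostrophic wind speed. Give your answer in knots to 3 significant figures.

14.0 knots

Coriolis parameter at 35°N:
f = 2Ω sin φ = 2 × 7.29×10⁻⁵ × sin 35° = 8.36×10⁻⁵ s⁻¹
Pressure gradient: |∂P/∂n| = 200 Pa / 341000 m = 5.87×10⁻⁴ Pa/m
Geostrophic balance (pressure-gradient force = Coriolis force):
V_g = (1/(fρ)) |∂P/∂n| = 5.87×10⁻⁴ / (8.36×10⁻⁵ × 0.974) = 7.20 m/s
Converting: 7.20 m/s × 1.944 = 14.0 knots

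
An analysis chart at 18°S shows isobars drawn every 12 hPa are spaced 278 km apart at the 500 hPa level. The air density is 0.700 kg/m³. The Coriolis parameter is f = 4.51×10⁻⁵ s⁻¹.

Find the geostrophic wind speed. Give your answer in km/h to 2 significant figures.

490 km/h

Pressure gradient: |∂P/∂n| = 1200 Pa / 278000 m = 4.32×10⁻³ Pa/m
Geostrophic balance (pressure-gradient force = Coriolis force):
V_g = (1/(fρ)) |∂P/∂n| = 4.32×10⁻³ / (4.51×10⁻⁵ × 0.700) = 137 m/s
Converting: 137 m/s × 3.6 = 490 km/h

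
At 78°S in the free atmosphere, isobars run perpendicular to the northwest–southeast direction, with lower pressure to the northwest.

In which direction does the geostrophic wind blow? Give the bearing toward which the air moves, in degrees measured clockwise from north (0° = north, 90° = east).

225°

The pressure-gradient force points toward the northwest (bearing 315°).
Geostrophic balance: in the Southern Hemisphere the Coriolis force deflects motion to the left, so the geostrophic wind blows 90° to the left of the pressure-gradient force (low pressure on the right).
Rotating 315° by 90° counterclockwise gives 225° — the wind blows toward the southwest.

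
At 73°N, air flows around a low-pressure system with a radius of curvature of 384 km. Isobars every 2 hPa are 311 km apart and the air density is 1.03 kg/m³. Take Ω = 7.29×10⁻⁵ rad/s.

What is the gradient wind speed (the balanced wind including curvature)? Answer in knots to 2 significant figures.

8.1 knots

Coriolis parameter at 73°N:
f = 2Ω sin φ = 2 × 7.29×10⁻⁵ × sin 73° = 1.39×10⁻⁴ s⁻¹
Pressure gradient: |∂P/∂n| = 200 Pa / 311000 m = 6.43×10⁻⁴ Pa/m
Geostrophic speed: V_g = |∂P/∂n|/(fρ) = 6.43×10⁻⁴/(1.39×10⁻⁴ × 1.03) = 4.48 m/s
Around a low, centrifugal force acts outward with Coriolis, so pressure-gradient force balances both:
(1/ρ)|∂P/∂n| = fV + V²/R  →  V² + fR·V − fR·V_g = 0
With fR = 1.39×10⁻⁴ × 384×10³ m = 53.5 m/s:
V = [−fR + √((fR)² + 4 fR V_g)]/2 = [−53.5 + √(53.5² + 4×53.5×4.48)]/2 = 4.16 m/s
Subgeostrophic (V < V_g = 4.48 m/s), as expected around a low.
Converting: 4.16 m/s × 1.944 = 8.1 knots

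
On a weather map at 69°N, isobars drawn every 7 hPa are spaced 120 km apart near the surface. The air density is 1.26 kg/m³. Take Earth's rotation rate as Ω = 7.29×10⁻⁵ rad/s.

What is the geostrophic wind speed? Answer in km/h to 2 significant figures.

Coriolis parameter at 69°N:
f = 2Ω sin φ = 2 × 7.29×10⁻⁵ × sin 69° = 1.36×10⁻⁴ s⁻¹
Pressure gradient: |∂P/∂n| = 700 Pa / 120000 m = 5.83×10⁻³ Pa/m
Geostrophic balance (pressure-gradient force = Coriolis force):
V_g = (1/(fρ)) |∂P/∂n| = 5.83×10⁻³ / (1.36×10⁻⁴ × 1.26) = 34.0 m/s
Converting: 34.0 m/s × 3.6 = 120 km/h

120 km/h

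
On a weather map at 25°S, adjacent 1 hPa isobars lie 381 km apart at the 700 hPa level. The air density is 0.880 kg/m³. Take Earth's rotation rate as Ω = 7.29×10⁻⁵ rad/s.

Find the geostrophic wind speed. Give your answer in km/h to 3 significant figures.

17.4 km/h

Coriolis parameter at 25°S:
f = 2Ω sin φ = 2 × 7.29×10⁻⁵ × sin 25° = 6.16×10⁻⁵ s⁻¹
Pressure gradient: |∂P/∂n| = 100 Pa / 381000 m = 2.62×10⁻⁴ Pa/m
Geostrophic balance (pressure-gradient force = Coriolis force):
V_g = (1/(fρ)) |∂P/∂n| = 2.62×10⁻⁴ / (6.16×10⁻⁵ × 0.880) = 4.84 m/s
Converting: 4.84 m/s × 3.6 = 17.4 km/h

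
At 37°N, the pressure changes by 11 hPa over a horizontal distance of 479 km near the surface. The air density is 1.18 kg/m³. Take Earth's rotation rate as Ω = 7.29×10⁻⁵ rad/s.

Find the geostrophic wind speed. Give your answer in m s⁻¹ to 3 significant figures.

22.2 m s⁻¹

Coriolis parameter at 37°N:
f = 2Ω sin φ = 2 × 7.29×10⁻⁵ × sin 37° = 8.77×10⁻⁵ s⁻¹
Pressure gradient: |∂P/∂n| = 1100 Pa / 479000 m = 2.30×10⁻³ Pa/m
Geostrophic balance (pressure-gradient force = Coriolis force):
V_g = (1/(fρ)) |∂P/∂n| = 2.30×10⁻³ / (8.77×10⁻⁵ × 1.18) = 22.2 m/s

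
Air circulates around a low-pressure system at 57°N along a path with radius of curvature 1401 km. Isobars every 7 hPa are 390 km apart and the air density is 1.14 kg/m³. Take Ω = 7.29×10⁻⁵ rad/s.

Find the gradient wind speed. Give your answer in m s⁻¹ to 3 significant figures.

12.0 m s⁻¹

Coriolis parameter at 57°N:
f = 2Ω sin φ = 2 × 7.29×10⁻⁵ × sin 57° = 1.22×10⁻⁴ s⁻¹
Pressure gradient: |∂P/∂n| = 700 Pa / 390000 m = 1.79×10⁻³ Pa/m
Geostrophic speed: V_g = |∂P/∂n|/(fρ) = 1.79×10⁻³/(1.22×10⁻⁴ × 1.14) = 12.9 m/s
Around a low, centrifugal force acts outward with Coriolis, so pressure-gradient force balances both:
(1/ρ)|∂P/∂n| = fV + V²/R  →  V² + fR·V − fR·V_g = 0
With fR = 1.22×10⁻⁴ × 1401×10³ m = 171 m/s:
V = [−fR + √((fR)² + 4 fR V_g)]/2 = [−171 + √(171² + 4×171×12.9)]/2 = 12 m/s
Subgeostrophic (V < V_g = 12.9 m/s), as expected around a low.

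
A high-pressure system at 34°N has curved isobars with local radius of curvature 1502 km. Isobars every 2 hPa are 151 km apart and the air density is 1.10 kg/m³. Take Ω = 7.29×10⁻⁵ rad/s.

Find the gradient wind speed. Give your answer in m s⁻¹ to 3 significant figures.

17.2 m s⁻¹

Coriolis parameter at 34°N:
f = 2Ω sin φ = 2 × 7.29×10⁻⁵ × sin 34° = 8.15×10⁻⁵ s⁻¹
Pressure gradient: |∂P/∂n| = 200 Pa / 151000 m = 1.32×10⁻³ Pa/m
Geostrophic speed: V_g = |∂P/∂n|/(fρ) = 1.32×10⁻³/(8.15×10⁻⁵ × 1.10) = 14.8 m/s
Around a high, pressure-gradient force acts outward with centrifugal, so Coriolis balances both:
fV = (1/ρ)|∂P/∂n| + V²/R  →  V² − fR·V + fR·V_g = 0
With fR = 8.15×10⁻⁵ × 1502×10³ m = 122 m/s:
V = [fR − √((fR)² − 4 fR V_g)]/2 = [122 − √(122² − 4×122×14.8)]/2 = 17.2 m/s
Supergeostrophic (V > V_g = 14.8 m/s), as expected around a high.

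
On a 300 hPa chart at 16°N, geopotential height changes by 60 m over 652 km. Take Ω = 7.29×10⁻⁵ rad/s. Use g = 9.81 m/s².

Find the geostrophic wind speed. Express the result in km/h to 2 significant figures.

81 km/h

Coriolis parameter at 16°N:
f = 2Ω sin φ = 2 × 7.29×10⁻⁵ × sin 16° = 4.02×10⁻⁵ s⁻¹
Height gradient: |∂Z/∂n| = 60 m / 652000 m = 9.20×10⁻⁵
On a pressure surface, geostrophic balance gives V_g = (g/f)|∂Z/∂n|:
V_g = 9.81 × 9.20×10⁻⁵ / 4.02×10⁻⁵ = 22.5 m/s
Converting: 22.5 m/s × 3.6 = 81 km/h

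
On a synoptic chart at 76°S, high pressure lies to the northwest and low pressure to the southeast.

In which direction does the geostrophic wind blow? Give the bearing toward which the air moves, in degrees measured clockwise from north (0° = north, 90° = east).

045°

The pressure-gradient force points toward the southeast (bearing 135°).
Geostrophic balance: in the Southern Hemisphere the Coriolis force deflects motion to the left, so the geostrophic wind blows 90° to the left of the pressure-gradient force (low pressure on the right).
Rotating 135° by 90° counterclockwise gives 045° — the wind blows toward the northeast.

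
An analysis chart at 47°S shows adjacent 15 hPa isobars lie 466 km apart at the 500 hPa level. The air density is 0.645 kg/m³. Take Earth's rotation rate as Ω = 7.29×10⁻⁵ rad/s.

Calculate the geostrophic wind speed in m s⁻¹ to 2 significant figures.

Coriolis parameter at 47°S:
f = 2Ω sin φ = 2 × 7.29×10⁻⁵ × sin 47° = 1.07×10⁻⁴ s⁻¹
Pressure gradient: |∂P/∂n| = 1500 Pa / 466000 m = 3.22×10⁻³ Pa/m
Geostrophic balance (pressure-gradient force = Coriolis force):
V_g = (1/(fρ)) |∂P/∂n| = 3.22×10⁻³ / (1.07×10⁻⁴ × 0.645) = 46.8 m/s

47 m s⁻¹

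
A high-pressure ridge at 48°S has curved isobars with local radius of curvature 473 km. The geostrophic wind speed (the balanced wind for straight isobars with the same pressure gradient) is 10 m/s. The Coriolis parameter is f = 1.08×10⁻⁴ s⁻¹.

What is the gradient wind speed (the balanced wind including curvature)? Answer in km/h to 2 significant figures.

49 km/h

Around a high, pressure-gradient force acts outward with centrifugal, so Coriolis balances both:
fV = (1/ρ)|∂P/∂n| + V²/R  →  V² − fR·V + fR·V_g = 0
With fR = 1.08×10⁻⁴ × 473×10³ m = 51.1 m/s:
V = [fR − √((fR)² − 4 fR V_g)]/2 = [51.1 − √(51.1² − 4×51.1×10)]/2 = 13.6 m/s
Supergeostrophic (V > V_g = 10 m/s), as expected around a high.
Converting: 13.6 m/s × 3.6 = 49 km/h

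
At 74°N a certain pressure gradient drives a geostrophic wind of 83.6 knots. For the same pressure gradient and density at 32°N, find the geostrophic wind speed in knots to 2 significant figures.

With the same pressure gradient and density, V_g ∝ 1/f ∝ 1/sin φ.
V₂ = V₁ · sin φ₁ / sin φ₂ = 83.6 × sin 74° / sin 32°
V₂ = 83.6 × 0.9613/0.5299 = 150 knots

150 knots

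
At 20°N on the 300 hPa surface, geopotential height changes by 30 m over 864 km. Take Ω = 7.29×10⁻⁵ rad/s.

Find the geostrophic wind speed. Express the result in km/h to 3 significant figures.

Coriolis parameter at 20°N:
f = 2Ω sin φ = 2 × 7.29×10⁻⁵ × sin 20° = 4.99×10⁻⁵ s⁻¹
Height gradient: |∂Z/∂n| = 30 m / 864000 m = 3.47×10⁻⁵
On a pressure surface, geostrophic balance gives V_g = (g/f)|∂Z/∂n|:
V_g = 9.81 × 3.47×10⁻⁵ / 4.99×10⁻⁵ = 6.83 m/s
Converting: 6.83 m/s × 3.6 = 24.6 km/h

24.6 km/h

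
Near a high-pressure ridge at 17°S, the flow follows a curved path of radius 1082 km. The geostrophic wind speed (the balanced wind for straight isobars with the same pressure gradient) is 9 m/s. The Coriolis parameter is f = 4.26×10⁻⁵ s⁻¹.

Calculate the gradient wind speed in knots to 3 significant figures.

Around a high, pressure-gradient force acts outward with centrifugal, so Coriolis balances both:
fV = (1/ρ)|∂P/∂n| + V²/R  →  V² − fR·V + fR·V_g = 0
With fR = 4.26×10⁻⁵ × 1082×10³ m = 46.1 m/s:
V = [fR − √((fR)² − 4 fR V_g)]/2 = [46.1 − √(46.1² − 4×46.1×9)]/2 = 12.3 m/s
Supergeostrophic (V > V_g = 9 m/s), as expected around a high.
Converting: 12.3 m/s × 1.944 = 23.8 knots

23.8 knots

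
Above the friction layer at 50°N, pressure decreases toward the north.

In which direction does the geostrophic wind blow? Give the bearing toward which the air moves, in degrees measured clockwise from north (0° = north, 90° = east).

090°

The pressure-gradient force points toward the north (bearing 000°).
Geostrophic balance: in the Northern Hemisphere the Coriolis force deflects motion to the right, so the geostrophic wind blows 90° to the right of the pressure-gradient force (low pressure on the left).
Rotating 000° by 90° clockwise gives 090° — the wind blows toward the east.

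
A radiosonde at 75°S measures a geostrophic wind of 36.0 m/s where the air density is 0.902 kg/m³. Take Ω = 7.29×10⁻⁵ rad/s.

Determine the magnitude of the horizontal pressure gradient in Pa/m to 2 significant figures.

Coriolis parameter at 75°S:
f = 2Ω sin φ = 2 × 7.29×10⁻⁵ × sin 75° = 1.41×10⁻⁴ s⁻¹
Geostrophic balance rearranged: |∂P/∂n| = f ρ V_g
|∂P/∂n| = 1.41×10⁻⁴ × 0.902 × 36.0 = 4.57×10⁻³ Pa/m

4.6×10⁻³ Pa/m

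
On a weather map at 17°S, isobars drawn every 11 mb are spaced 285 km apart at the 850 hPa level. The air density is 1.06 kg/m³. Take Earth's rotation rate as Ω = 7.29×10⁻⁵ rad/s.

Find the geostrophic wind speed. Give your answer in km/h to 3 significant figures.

Coriolis parameter at 17°S:
f = 2Ω sin φ = 2 × 7.29×10⁻⁵ × sin 17° = 4.26×10⁻⁵ s⁻¹
Pressure gradient: |∂P/∂n| = 1100 Pa / 285000 m = 3.86×10⁻³ Pa/m
Geostrophic balance (pressure-gradient force = Coriolis force):
V_g = (1/(fρ)) |∂P/∂n| = 3.86×10⁻³ / (4.26×10⁻⁵ × 1.06) = 85.4 m/s
Converting: 85.4 m/s × 3.6 = 308 km/h

308 km/h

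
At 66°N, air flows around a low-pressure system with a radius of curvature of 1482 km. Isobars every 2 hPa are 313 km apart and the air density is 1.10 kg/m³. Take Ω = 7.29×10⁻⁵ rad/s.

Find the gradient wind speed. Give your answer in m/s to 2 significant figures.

Coriolis parameter at 66°N:
f = 2Ω sin φ = 2 × 7.29×10⁻⁵ × sin 66° = 1.33×10⁻⁴ s⁻¹
Pressure gradient: |∂P/∂n| = 200 Pa / 313000 m = 6.39×10⁻⁴ Pa/m
Geostrophic speed: V_g = |∂P/∂n|/(fρ) = 6.39×10⁻⁴/(1.33×10⁻⁴ × 1.10) = 4.36 m/s
Around a low, centrifugal force acts outward with Coriolis, so pressure-gradient force balances both:
(1/ρ)|∂P/∂n| = fV + V²/R  →  V² + fR·V − fR·V_g = 0
With fR = 1.33×10⁻⁴ × 1482×10³ m = 197 m/s:
V = [−fR + √((fR)² + 4 fR V_g)]/2 = [−197 + √(197² + 4×197×4.36)]/2 = 4.27 m/s
Subgeostrophic (V < V_g = 4.36 m/s), as expected around a low.

4.3 m/s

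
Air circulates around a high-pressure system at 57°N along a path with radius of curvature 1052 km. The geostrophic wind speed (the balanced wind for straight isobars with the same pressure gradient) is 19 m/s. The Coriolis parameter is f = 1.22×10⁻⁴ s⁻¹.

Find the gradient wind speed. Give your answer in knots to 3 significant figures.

Around a high, pressure-gradient force acts outward with centrifugal, so Coriolis balances both:
fV = (1/ρ)|∂P/∂n| + V²/R  →  V² − fR·V + fR·V_g = 0
With fR = 1.22×10⁻⁴ × 1052×10³ m = 128 m/s:
V = [fR − √((fR)² − 4 fR V_g)]/2 = [128 − √(128² − 4×128×19)]/2 = 23.2 m/s
Supergeostrophic (V > V_g = 19 m/s), as expected around a high.
Converting: 23.2 m/s × 1.944 = 45.1 knots

45.1 knots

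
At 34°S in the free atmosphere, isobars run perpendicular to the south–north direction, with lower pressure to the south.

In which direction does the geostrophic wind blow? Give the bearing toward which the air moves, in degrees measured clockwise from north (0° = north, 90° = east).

The pressure-gradient force points toward the south (bearing 180°).
Geostrophic balance: in the Southern Hemisphere the Coriolis force deflects motion to the left, so the geostrophic wind blows 90° to the left of the pressure-gradient force (low pressure on the right).
Rotating 180° by 90° counterclockwise gives 090° — the wind blows toward the east.

090°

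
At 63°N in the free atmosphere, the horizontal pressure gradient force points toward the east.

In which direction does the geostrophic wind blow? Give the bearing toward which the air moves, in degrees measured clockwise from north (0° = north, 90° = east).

The pressure-gradient force points toward the east (bearing 090°).
Geostrophic balance: in the Northern Hemisphere the Coriolis force deflects motion to the right, so the geostrophic wind blows 90° to the right of the pressure-gradient force (low pressure on the left).
Rotating 090° by 90° clockwise gives 180° — the wind blows toward the south.

180°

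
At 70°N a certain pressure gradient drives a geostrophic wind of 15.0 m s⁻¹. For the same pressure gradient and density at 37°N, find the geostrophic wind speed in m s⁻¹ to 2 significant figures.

23 m s⁻¹

With the same pressure gradient and density, V_g ∝ 1/f ∝ 1/sin φ.
V₂ = V₁ · sin φ₁ / sin φ₂ = 15.0 × sin 70° / sin 37°
V₂ = 15.0 × 0.9397/0.6018 = 23 m s⁻¹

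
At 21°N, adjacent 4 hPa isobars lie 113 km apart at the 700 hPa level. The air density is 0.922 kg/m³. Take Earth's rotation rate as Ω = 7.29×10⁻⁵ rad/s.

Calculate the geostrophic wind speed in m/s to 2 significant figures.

Coriolis parameter at 21°N:
f = 2Ω sin φ = 2 × 7.29×10⁻⁵ × sin 21° = 5.23×10⁻⁵ s⁻¹
Pressure gradient: |∂P/∂n| = 400 Pa / 113000 m = 3.54×10⁻³ Pa/m
Geostrophic balance (pressure-gradient force = Coriolis force):
V_g = (1/(fρ)) |∂P/∂n| = 3.54×10⁻³ / (5.23×10⁻⁵ × 0.922) = 73.5 m/s

73 m/s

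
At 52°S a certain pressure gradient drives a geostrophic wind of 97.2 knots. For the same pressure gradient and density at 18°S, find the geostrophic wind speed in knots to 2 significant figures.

With the same pressure gradient and density, V_g ∝ 1/f ∝ 1/sin φ.
V₂ = V₁ · sin φ₁ / sin φ₂ = 97.2 × sin 52° / sin 18°
V₂ = 97.2 × 0.7880/0.3090 = 250 knots

250 knots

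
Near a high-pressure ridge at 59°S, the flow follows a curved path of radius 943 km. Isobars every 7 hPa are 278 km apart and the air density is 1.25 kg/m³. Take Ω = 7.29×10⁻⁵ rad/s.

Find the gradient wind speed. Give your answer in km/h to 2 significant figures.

69 km/h

Coriolis parameter at 59°S:
f = 2Ω sin φ = 2 × 7.29×10⁻⁵ × sin 59° = 1.25×10⁻⁴ s⁻¹
Pressure gradient: |∂P/∂n| = 700 Pa / 278000 m = 2.52×10⁻³ Pa/m
Geostrophic speed: V_g = |∂P/∂n|/(fρ) = 2.52×10⁻³/(1.25×10⁻⁴ × 1.25) = 16.1 m/s
Around a high, pressure-gradient force acts outward with centrifugal, so Coriolis balances both:
fV = (1/ρ)|∂P/∂n| + V²/R  →  V² − fR·V + fR·V_g = 0
With fR = 1.25×10⁻⁴ × 943×10³ m = 118 m/s:
V = [fR − √((fR)² − 4 fR V_g)]/2 = [118 − √(118² − 4×118×16.1)]/2 = 19.3 m/s
Supergeostrophic (V > V_g = 16.1 m/s), as expected around a high.
Converting: 19.3 m/s × 3.6 = 69 km/h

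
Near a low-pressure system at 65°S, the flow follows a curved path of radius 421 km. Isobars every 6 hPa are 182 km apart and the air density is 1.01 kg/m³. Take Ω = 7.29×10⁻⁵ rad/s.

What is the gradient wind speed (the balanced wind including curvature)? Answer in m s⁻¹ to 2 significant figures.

Coriolis parameter at 65°S:
f = 2Ω sin φ = 2 × 7.29×10⁻⁵ × sin 65° = 1.32×10⁻⁴ s⁻¹
Pressure gradient: |∂P/∂n| = 600 Pa / 182000 m = 3.30×10⁻³ Pa/m
Geostrophic speed: V_g = |∂P/∂n|/(fρ) = 3.30×10⁻³/(1.32×10⁻⁴ × 1.01) = 24.7 m/s
Around a low, centrifugal force acts outward with Coriolis, so pressure-gradient force balances both:
(1/ρ)|∂P/∂n| = fV + V²/R  →  V² + fR·V − fR·V_g = 0
With fR = 1.32×10⁻⁴ × 421×10³ m = 55.6 m/s:
V = [−fR + √((fR)² + 4 fR V_g)]/2 = [−55.6 + √(55.6² + 4×55.6×24.7)]/2 = 18.5 m/s
Subgeostrophic (V < V_g = 24.7 m/s), as expected around a low.

19 m s⁻¹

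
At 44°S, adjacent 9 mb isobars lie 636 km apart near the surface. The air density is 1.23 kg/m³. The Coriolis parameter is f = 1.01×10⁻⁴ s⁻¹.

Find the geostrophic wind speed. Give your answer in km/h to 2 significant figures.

41 km/h

Pressure gradient: |∂P/∂n| = 900 Pa / 636000 m = 1.42×10⁻³ Pa/m
Geostrophic balance (pressure-gradient force = Coriolis force):
V_g = (1/(fρ)) |∂P/∂n| = 1.42×10⁻³ / (1.01×10⁻⁴ × 1.23) = 11.4 m/s
Converting: 11.4 m/s × 3.6 = 41 km/h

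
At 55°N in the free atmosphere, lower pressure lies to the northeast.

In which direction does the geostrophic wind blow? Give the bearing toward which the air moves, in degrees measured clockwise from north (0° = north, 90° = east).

135°

The pressure-gradient force points toward the northeast (bearing 045°).
Geostrophic balance: in the Northern Hemisphere the Coriolis force deflects motion to the right, so the geostrophic wind blows 90° to the right of the pressure-gradient force (low pressure on the left).
Rotating 045° by 90° clockwise gives 135° — the wind blows toward the southeast.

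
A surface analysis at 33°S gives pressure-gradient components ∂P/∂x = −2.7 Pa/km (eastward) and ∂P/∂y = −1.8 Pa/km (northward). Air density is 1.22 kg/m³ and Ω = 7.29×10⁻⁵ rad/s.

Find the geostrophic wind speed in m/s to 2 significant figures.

Coriolis parameter at 33°S:
f = 2Ω sin φ = 2 × 7.29×10⁻⁵ × sin 33° = 7.94×10⁻⁵ s⁻¹
In the Southern Hemisphere f is negative: f = −7.94×10⁻⁵ s⁻¹.
Component geostrophic relations (x east, y north):
u_g = −(1/(fρ)) ∂P/∂y,  v_g = (1/(fρ)) ∂P/∂x
u_g = −(−1.8×10⁻³)/(−7.94×10⁻⁵ × 1.22) = −18.6 m/s;  v_g = (−2.7×10⁻³)/(−7.94×10⁻⁵ × 1.22) = 27.9 m/s
|V_g| = √(u_g² + v_g²) = 33.5 m/s

33 m/s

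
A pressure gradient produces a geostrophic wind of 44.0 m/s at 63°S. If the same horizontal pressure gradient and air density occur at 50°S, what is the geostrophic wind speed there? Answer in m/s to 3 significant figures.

With the same pressure gradient and density, V_g ∝ 1/f ∝ 1/sin φ.
V₂ = V₁ · sin φ₁ / sin φ₂ = 44.0 × sin 63° / sin 50°
V₂ = 44.0 × 0.8910/0.7660 = 51.2 m/s

51.2 m/s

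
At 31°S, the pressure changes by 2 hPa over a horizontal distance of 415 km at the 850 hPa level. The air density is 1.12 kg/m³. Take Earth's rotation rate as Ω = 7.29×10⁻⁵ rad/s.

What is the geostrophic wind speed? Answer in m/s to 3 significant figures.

5.73 m/s

Coriolis parameter at 31°S:
f = 2Ω sin φ = 2 × 7.29×10⁻⁵ × sin 31° = 7.51×10⁻⁵ s⁻¹
Pressure gradient: |∂P/∂n| = 200 Pa / 415000 m = 4.82×10⁻⁴ Pa/m
Geostrophic balance (pressure-gradient force = Coriolis force):
V_g = (1/(fρ)) |∂P/∂n| = 4.82×10⁻⁴ / (7.51×10⁻⁵ × 1.12) = 5.73 m/s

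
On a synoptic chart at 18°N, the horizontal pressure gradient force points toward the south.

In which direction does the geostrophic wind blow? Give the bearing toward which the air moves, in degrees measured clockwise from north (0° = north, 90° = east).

The pressure-gradient force points toward the south (bearing 180°).
Geostrophic balance: in the Northern Hemisphere the Coriolis force deflects motion to the right, so the geostrophic wind blows 90° to the right of the pressure-gradient force (low pressure on the left).
Rotating 180° by 90° clockwise gives 270° — the wind blows toward the west.

270°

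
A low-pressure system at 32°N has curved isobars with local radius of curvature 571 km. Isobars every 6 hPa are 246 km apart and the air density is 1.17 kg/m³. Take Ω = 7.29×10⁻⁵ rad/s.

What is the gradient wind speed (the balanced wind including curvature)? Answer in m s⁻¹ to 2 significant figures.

Coriolis parameter at 32°N:
f = 2Ω sin φ = 2 × 7.29×10⁻⁵ × sin 32° = 7.73×10⁻⁵ s⁻¹
Pressure gradient: |∂P/∂n| = 600 Pa / 246000 m = 2.44×10⁻³ Pa/m
Geostrophic speed: V_g = |∂P/∂n|/(fρ) = 2.44×10⁻³/(7.73×10⁻⁵ × 1.17) = 27.0 m/s
Around a low, centrifugal force acts outward with Coriolis, so pressure-gradient force balances both:
(1/ρ)|∂P/∂n| = fV + V²/R  →  V² + fR·V − fR·V_g = 0
With fR = 7.73×10⁻⁵ × 571×10³ m = 44.1 m/s:
V = [−fR + √((fR)² + 4 fR V_g)]/2 = [−44.1 + √(44.1² + 4×44.1×27)]/2 = 18.9 m/s
Subgeostrophic (V < V_g = 27 m/s), as expected around a low.

19 m s⁻¹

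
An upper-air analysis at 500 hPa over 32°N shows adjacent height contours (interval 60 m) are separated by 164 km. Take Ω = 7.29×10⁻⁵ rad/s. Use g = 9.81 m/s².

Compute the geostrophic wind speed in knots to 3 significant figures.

90.3 knots

Coriolis parameter at 32°N:
f = 2Ω sin φ = 2 × 7.29×10⁻⁵ × sin 32° = 7.73×10⁻⁵ s⁻¹
Height gradient: |∂Z/∂n| = 60 m / 164000 m = 3.66×10⁻⁴
On a pressure surface, geostrophic balance gives V_g = (g/f)|∂Z/∂n|:
V_g = 9.81 × 3.66×10⁻⁴ / 7.73×10⁻⁵ = 46.5 m/s
Converting: 46.5 m/s × 1.944 = 90.3 knots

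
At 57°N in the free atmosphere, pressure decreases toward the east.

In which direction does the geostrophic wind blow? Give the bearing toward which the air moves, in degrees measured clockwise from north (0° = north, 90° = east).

180°

The pressure-gradient force points toward the east (bearing 090°).
Geostrophic balance: in the Northern Hemisphere the Coriolis force deflects motion to the right, so the geostrophic wind blows 90° to the right of the pressure-gradient force (low pressure on the left).
Rotating 090° by 90° clockwise gives 180° — the wind blows toward the south.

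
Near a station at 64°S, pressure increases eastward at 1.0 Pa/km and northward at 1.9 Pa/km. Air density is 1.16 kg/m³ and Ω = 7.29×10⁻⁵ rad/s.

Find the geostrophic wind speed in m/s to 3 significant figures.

Coriolis parameter at 64°S:
f = 2Ω sin φ = 2 × 7.29×10⁻⁵ × sin 64° = 1.31×10⁻⁴ s⁻¹
In the Southern Hemisphere f is negative: f = −1.31×10⁻⁴ s⁻¹.
Component geostrophic relations (x east, y north):
u_g = −(1/(fρ)) ∂P/∂y,  v_g = (1/(fρ)) ∂P/∂x
u_g = −(1.9×10⁻³)/(−1.31×10⁻⁴ × 1.16) = 12.5 m/s;  v_g = (1.0×10⁻³)/(−1.31×10⁻⁴ × 1.16) = −6.58 m/s
|V_g| = √(u_g² + v_g²) = 14.1 m/s

14.1 m/s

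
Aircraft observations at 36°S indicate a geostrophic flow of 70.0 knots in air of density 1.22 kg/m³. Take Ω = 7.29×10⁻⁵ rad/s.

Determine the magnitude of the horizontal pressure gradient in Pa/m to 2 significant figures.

Coriolis parameter at 36°S:
f = 2Ω sin φ = 2 × 7.29×10⁻⁵ × sin 36° = 8.57×10⁻⁵ s⁻¹
Wind speed in SI: 70.0 knots = 36.0 m/s
Geostrophic balance rearranged: |∂P/∂n| = f ρ V_g
|∂P/∂n| = 8.57×10⁻⁵ × 1.22 × 36.0 = 3.77×10⁻³ Pa/m

3.8×10⁻³ Pa/m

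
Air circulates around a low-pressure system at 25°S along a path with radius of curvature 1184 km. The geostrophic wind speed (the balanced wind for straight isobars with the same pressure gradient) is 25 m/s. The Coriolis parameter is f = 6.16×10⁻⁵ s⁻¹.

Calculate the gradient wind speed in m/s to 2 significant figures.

20 m/s

Around a low, centrifugal force acts outward with Coriolis, so pressure-gradient force balances both:
(1/ρ)|∂P/∂n| = fV + V²/R  →  V² + fR·V − fR·V_g = 0
With fR = 6.16×10⁻⁵ × 1184×10³ m = 72.9 m/s:
V = [−fR + √((fR)² + 4 fR V_g)]/2 = [−72.9 + √(72.9² + 4×72.9×25)]/2 = 19.7 m/s
Subgeostrophic (V < V_g = 25 m/s), as expected around a low.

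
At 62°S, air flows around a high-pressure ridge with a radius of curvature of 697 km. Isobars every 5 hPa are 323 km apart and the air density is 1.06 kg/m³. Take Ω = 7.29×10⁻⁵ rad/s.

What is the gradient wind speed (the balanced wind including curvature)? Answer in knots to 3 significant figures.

Coriolis parameter at 62°S:
f = 2Ω sin φ = 2 × 7.29×10⁻⁵ × sin 62° = 1.29×10⁻⁴ s⁻¹
Pressure gradient: |∂P/∂n| = 500 Pa / 323000 m = 1.55×10⁻³ Pa/m
Geostrophic speed: V_g = |∂P/∂n|/(fρ) = 1.55×10⁻³/(1.29×10⁻⁴ × 1.06) = 11.3 m/s
Around a high, pressure-gradient force acts outward with centrifugal, so Coriolis balances both:
fV = (1/ρ)|∂P/∂n| + V²/R  →  V² − fR·V + fR·V_g = 0
With fR = 1.29×10⁻⁴ × 697×10³ m = 89.7 m/s:
V = [fR − √((fR)² − 4 fR V_g)]/2 = [89.7 − √(89.7² − 4×89.7×11.3)]/2 = 13.3 m/s
Supergeostrophic (V > V_g = 11.3 m/s), as expected around a high.
Converting: 13.3 m/s × 1.944 = 25.9 knots

25.9 knots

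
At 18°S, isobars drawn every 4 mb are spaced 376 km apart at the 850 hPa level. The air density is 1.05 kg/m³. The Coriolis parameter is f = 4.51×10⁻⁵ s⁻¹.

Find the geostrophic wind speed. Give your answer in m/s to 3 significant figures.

Pressure gradient: |∂P/∂n| = 400 Pa / 376000 m = 1.06×10⁻³ Pa/m
Geostrophic balance (pressure-gradient force = Coriolis force):
V_g = (1/(fρ)) |∂P/∂n| = 1.06×10⁻³ / (4.51×10⁻⁵ × 1.05) = 22.5 m/s

22.5 m/s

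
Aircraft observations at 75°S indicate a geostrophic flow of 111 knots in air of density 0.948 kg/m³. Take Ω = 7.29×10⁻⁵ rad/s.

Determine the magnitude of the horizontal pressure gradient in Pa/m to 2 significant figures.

7.6×10⁻³ Pa/m

Coriolis parameter at 75°S:
f = 2Ω sin φ = 2 × 7.29×10⁻⁵ × sin 75° = 1.41×10⁻⁴ s⁻¹
Wind speed in SI: 111 knots = 57.1 m/s
Geostrophic balance rearranged: |∂P/∂n| = f ρ V_g
|∂P/∂n| = 1.41×10⁻⁴ × 0.948 × 57.1 = 7.62×10⁻³ Pa/m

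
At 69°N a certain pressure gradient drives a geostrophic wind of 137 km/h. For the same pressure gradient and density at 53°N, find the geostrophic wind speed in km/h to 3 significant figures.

With the same pressure gradient and density, V_g ∝ 1/f ∝ 1/sin φ.
V₂ = V₁ · sin φ₁ / sin φ₂ = 137 × sin 69° / sin 53°
V₂ = 137 × 0.9336/0.7986 = 160 km/h

160 km/h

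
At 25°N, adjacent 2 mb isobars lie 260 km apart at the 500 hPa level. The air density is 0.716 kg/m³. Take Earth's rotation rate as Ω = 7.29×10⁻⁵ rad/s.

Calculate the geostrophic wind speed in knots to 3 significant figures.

Coriolis parameter at 25°N:
f = 2Ω sin φ = 2 × 7.29×10⁻⁵ × sin 25° = 6.16×10⁻⁵ s⁻¹
Pressure gradient: |∂P/∂n| = 200 Pa / 260000 m = 7.69×10⁻⁴ Pa/m
Geostrophic balance (pressure-gradient force = Coriolis force):
V_g = (1/(fρ)) |∂P/∂n| = 7.69×10⁻⁴ / (6.16×10⁻⁵ × 0.716) = 17.4 m/s
Converting: 17.4 m/s × 1.944 = 33.9 knots

33.9 knots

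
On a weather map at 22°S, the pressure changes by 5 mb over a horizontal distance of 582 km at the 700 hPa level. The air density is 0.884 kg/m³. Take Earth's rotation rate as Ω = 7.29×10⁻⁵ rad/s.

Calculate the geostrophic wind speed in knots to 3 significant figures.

34.6 knots

Coriolis parameter at 22°S:
f = 2Ω sin φ = 2 × 7.29×10⁻⁵ × sin 22° = 5.46×10⁻⁵ s⁻¹
Pressure gradient: |∂P/∂n| = 500 Pa / 582000 m = 8.59×10⁻⁴ Pa/m
Geostrophic balance (pressure-gradient force = Coriolis force):
V_g = (1/(fρ)) |∂P/∂n| = 8.59×10⁻⁴ / (5.46×10⁻⁵ × 0.884) = 17.8 m/s
Converting: 17.8 m/s × 1.944 = 34.6 knots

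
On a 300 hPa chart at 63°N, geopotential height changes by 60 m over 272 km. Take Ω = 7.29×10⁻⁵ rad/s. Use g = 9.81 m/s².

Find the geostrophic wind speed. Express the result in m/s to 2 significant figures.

17 m/s

Coriolis parameter at 63°N:
f = 2Ω sin φ = 2 × 7.29×10⁻⁵ × sin 63° = 1.30×10⁻⁴ s⁻¹
Height gradient: |∂Z/∂n| = 60 m / 272000 m = 2.21×10⁻⁴
On a pressure surface, geostrophic balance gives V_g = (g/f)|∂Z/∂n|:
V_g = 9.81 × 2.21×10⁻⁴ / 1.30×10⁻⁴ = 16.7 m/s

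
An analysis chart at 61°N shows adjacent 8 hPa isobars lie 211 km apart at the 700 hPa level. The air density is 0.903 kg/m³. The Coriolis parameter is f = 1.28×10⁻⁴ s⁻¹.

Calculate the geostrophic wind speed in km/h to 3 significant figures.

Pressure gradient: |∂P/∂n| = 800 Pa / 211000 m = 3.79×10⁻³ Pa/m
Geostrophic balance (pressure-gradient force = Coriolis force):
V_g = (1/(fρ)) |∂P/∂n| = 3.79×10⁻³ / (1.28×10⁻⁴ × 0.903) = 32.8 m/s
Converting: 32.8 m/s × 3.6 = 118 km/h

118 km/h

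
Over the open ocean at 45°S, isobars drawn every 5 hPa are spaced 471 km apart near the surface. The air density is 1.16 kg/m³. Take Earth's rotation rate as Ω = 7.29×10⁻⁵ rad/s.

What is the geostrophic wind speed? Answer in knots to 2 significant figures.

17 knots

Coriolis parameter at 45°S:
f = 2Ω sin φ = 2 × 7.29×10⁻⁵ × sin 45° = 1.03×10⁻⁴ s⁻¹
Pressure gradient: |∂P/∂n| = 500 Pa / 471000 m = 1.06×10⁻³ Pa/m
Geostrophic balance (pressure-gradient force = Coriolis force):
V_g = (1/(fρ)) |∂P/∂n| = 1.06×10⁻³ / (1.03×10⁻⁴ × 1.16) = 8.88 m/s
Converting: 8.88 m/s × 1.944 = 17 knots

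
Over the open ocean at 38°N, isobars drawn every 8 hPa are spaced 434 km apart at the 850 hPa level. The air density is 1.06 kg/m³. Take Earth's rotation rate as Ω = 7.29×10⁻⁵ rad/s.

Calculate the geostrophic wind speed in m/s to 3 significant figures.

19.4 m/s

Coriolis parameter at 38°N:
f = 2Ω sin φ = 2 × 7.29×10⁻⁵ × sin 38° = 8.98×10⁻⁵ s⁻¹
Pressure gradient: |∂P/∂n| = 800 Pa / 434000 m = 1.84×10⁻³ Pa/m
Geostrophic balance (pressure-gradient force = Coriolis force):
V_g = (1/(fρ)) |∂P/∂n| = 1.84×10⁻³ / (8.98×10⁻⁵ × 1.06) = 19.4 m/s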